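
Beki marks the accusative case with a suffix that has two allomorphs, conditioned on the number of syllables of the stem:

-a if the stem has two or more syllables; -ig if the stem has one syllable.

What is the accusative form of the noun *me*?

With one syllable, *me* takes -ig → *meig*.

meig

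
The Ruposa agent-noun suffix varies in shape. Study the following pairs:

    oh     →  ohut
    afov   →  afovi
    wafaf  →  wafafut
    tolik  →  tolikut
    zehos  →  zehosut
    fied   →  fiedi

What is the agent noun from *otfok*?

The suffix is conditioned by the final consonant: -ut when the stem ends in a voiceless consonant (*oh*, *wafaf*, *tolik*, *zehos*); -i when the stem ends in a voiced consonant (*afov*, *fied*).
*otfok*: final consonant = /k/, voiceless → -ut → *otfokut*.

otfokut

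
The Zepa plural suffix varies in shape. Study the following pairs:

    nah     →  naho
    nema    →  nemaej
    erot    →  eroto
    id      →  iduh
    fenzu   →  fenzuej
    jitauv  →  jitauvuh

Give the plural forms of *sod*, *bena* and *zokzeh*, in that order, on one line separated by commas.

Looking at the final sound of each stem: -o when the stem ends in a voiceless consonant (*nah*, *erot*); -uh when the stem ends in a voiced consonant (*id*, *jitauv*); -ej when the stem ends in a vowel (*nema*, *fenzu*).
Since the final sound of *sod* is /d/ (a voiced consonant), it takes -uh, giving *soduh*.
*bena* — final sound /a/ (a vowel) → -ej → *benaej*.
*zokzeh* — final sound /h/ (a voiceless consonant) → -o → *zokzeho*.

soduh, benaej, zokzeho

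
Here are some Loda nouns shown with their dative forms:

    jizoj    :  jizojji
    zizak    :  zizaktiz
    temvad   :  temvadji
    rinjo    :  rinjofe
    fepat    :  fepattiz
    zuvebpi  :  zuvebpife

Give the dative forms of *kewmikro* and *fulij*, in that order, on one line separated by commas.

kewmikrofe, fulijji

Looking at the final sound of each stem: -tiz when the stem ends in a voiceless consonant (*zizak*, *fepat*); -ji when the stem ends in a voiced consonant (*jizoj*, *temvad*); -fe when the stem ends in a vowel (*rinjo*, *zuvebpi*).
*kewmikro* — final sound /o/ (a vowel) → -fe → *kewmikrofe*.
*fulij* — final sound /j/ (a voiced consonant) → -ji → *fulijji*.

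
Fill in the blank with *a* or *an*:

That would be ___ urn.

an

The indefinite article is chosen by the initial *sound* of the following word, not its spelling.
*urn* begins with the sound /ɜr/ (u pronounced /ɜr/) — a vowel sound.
So the article is *an*: That would be an urn.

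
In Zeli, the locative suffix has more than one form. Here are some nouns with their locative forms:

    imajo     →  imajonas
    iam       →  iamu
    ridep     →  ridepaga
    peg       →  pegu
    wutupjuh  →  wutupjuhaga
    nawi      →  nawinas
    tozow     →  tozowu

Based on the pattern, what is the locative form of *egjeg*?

Looking at the final sound of each stem: -aga when the stem ends in a voiceless consonant (*ridep*, *wutupjuh*); -u when the stem ends in a voiced consonant (*iam*, *peg*, *tozow*); -nas when the stem ends in a vowel (*imajo*, *nawi*).
Since the final sound of *egjeg* is /g/ (a voiced consonant), it takes -u, giving *egjegu*.

egjegu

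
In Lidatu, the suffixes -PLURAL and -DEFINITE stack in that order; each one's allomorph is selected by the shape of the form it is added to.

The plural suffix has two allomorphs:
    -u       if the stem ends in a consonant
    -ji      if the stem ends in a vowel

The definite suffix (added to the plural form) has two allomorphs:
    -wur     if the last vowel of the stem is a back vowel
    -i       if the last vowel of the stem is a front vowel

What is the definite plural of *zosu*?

*zosu* — final sound /u/ (a vowel) → -ji → *zosuji*.
The plural form *zosuji*: last vowel = /i/, a front vowel → -i → *zosujii*.

zosujii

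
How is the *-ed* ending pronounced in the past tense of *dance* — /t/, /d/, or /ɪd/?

/t/

The stem *dance* ends in a voiceless consonant other than /t/.
The -ed suffix is realized as /ɪd/ after /t, d/; as /t/ after other voiceless consonants; and as /d/ after other voiced sounds.
So -ed on *dance* is pronounced /t/.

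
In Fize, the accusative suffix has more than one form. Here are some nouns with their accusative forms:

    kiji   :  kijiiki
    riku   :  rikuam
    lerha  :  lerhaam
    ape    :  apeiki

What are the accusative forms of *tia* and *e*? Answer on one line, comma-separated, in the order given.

The alternation tracks the last vowel of the stem — -iki when the last vowel of the stem is a front vowel (*kiji*, *ape*); -am when the last vowel of the stem is a back vowel (*riku*, *lerha*).
The last vowel of *tia* is /a/, which is a back vowel, so the suffix is -am, giving *tiaam*.
Since the last vowel of *e* is /e/ (a front vowel), it takes -iki, giving *eiki*.

tiaam, eiki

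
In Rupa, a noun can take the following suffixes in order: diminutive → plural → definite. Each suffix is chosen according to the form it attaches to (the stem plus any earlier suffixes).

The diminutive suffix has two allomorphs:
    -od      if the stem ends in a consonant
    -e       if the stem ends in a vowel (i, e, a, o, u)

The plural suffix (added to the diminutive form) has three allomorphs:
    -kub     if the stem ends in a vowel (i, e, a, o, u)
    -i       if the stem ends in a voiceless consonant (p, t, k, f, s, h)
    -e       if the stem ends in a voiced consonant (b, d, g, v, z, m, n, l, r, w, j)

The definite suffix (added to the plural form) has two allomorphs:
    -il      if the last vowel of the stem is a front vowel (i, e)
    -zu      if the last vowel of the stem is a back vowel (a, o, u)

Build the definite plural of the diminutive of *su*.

suekubzu

*su* — final sound /u/ (a vowel) → -e → *sue*.
The diminutive form *sue* — final sound /e/ (a vowel) → -kub → *suekub*.
Since the last vowel of the plural form *suekub* is /u/ (a back vowel), it takes -zu, giving *suekubzu*.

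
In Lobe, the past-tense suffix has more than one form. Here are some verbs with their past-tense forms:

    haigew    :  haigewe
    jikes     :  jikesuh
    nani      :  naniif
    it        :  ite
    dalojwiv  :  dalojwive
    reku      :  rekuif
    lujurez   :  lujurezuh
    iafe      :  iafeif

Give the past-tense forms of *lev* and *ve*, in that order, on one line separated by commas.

leve, veif

The pattern is sibilance of the final sound: -uh when the stem ends in a sibilant (*jikes*, *lujurez*); -e when the stem ends in a non-sibilant consonant (*haigew*, *it*, *dalojwiv*); -if when the stem ends in a vowel (*nani*, *reku*, *iafe*).
*lev* — final sound /v/ (a non-sibilant consonant) → -e → *leve*.
*ve*: final sound = /e/, a vowel → -if → *veif*.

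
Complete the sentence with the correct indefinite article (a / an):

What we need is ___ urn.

an

The indefinite article is chosen by the initial *sound* of the following word, not its spelling.
*urn* begins with the sound /ɜr/ (u pronounced /ɜr/) — a vowel sound.
So the article is *an*: What we need is an urn.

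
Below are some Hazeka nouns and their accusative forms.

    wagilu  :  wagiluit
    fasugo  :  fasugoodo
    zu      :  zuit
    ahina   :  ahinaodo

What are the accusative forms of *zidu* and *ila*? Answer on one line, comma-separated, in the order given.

ziduit, ilaodo

The pattern is height harmony: -it when the last vowel of the stem is a high vowel (*wagilu*, *zu*); -odo when the last vowel of the stem is a non-high vowel (*fasugo*, *ahina*).
The last vowel of *zidu* is /u/, which is a high vowel, so the suffix is -it, giving *ziduit*.
The last vowel of *ila* is /a/, which is a non-high vowel, so the suffix is -odo, giving *ilaodo*.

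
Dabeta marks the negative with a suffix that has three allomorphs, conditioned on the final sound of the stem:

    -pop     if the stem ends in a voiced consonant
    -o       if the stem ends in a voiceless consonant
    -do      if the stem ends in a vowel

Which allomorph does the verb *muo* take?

*muo* — final sound /o/ (a vowel) → -do.

-do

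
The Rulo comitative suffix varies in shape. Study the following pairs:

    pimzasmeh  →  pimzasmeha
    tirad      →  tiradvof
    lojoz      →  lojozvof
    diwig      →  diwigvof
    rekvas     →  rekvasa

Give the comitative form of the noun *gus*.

gusa

Looking at the final consonant of each stem: -a when the stem ends in a voiceless consonant (*pimzasmeh*, *rekvas*); -vof when the stem ends in a voiced consonant (*tirad*, *lojoz*, *diwig*).
*gus* — final consonant /s/ (voiceless) → -a → *gusa*.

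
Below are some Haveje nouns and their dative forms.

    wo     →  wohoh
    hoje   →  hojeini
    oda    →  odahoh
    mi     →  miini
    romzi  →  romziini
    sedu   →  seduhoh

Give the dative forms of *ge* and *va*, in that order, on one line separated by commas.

geini, vahoh

Looking at the last vowel of each stem: -ini when the last vowel of the stem is a front vowel (*hoje*, *mi*, *romzi*); -hoh when the last vowel of the stem is a back vowel (*wo*, *oda*, *sedu*).
*ge*: last vowel = /e/, a front vowel → -ini → *geini*.
The last vowel of *va* is /a/, which is a back vowel, so the suffix is -hoh, giving *vahoh*.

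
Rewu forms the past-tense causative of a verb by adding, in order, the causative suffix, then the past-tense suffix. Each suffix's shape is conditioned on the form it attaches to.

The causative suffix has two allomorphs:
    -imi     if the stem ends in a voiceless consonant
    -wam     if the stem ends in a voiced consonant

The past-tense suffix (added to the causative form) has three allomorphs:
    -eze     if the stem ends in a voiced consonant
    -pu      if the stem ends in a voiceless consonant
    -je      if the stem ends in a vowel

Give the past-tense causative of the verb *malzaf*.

malzafimije

*malzaf*: final consonant = /f/, voiceless → -imi → *malzafimi*.
The final sound of the causative form *malzafimi* is /i/, which is a vowel, so the past-tense suffix is -je, giving *malzafimije*.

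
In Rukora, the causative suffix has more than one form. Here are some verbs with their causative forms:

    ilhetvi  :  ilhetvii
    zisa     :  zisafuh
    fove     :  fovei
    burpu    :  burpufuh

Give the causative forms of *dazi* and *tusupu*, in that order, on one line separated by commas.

dazii, tusupufuh

The pattern is front/back vowel harmony: -i when the last vowel of the stem is a front vowel (*ilhetvi*, *fove*); -fuh when the last vowel of the stem is a back vowel (*zisa*, *burpu*).
The last vowel of *dazi* is /i/, which is a front vowel, so the suffix is -i, giving *dazii*.
Since the last vowel of *tusupu* is /u/ (a back vowel), it takes -fuh, giving *tusupufuh*.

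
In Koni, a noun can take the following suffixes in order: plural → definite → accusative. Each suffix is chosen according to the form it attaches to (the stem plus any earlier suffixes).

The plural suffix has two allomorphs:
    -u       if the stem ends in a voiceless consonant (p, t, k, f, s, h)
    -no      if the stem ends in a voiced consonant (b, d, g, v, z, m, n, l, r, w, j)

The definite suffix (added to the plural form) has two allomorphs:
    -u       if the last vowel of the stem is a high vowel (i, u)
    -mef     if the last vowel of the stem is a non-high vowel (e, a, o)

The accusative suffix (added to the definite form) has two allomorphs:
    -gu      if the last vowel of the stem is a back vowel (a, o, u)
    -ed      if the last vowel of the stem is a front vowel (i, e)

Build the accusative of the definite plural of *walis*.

*walis* — final consonant /s/ (voiceless) → -u → *walisu*.
The plural form *walisu*: last vowel = /u/, a high vowel → -u → *walisuu*.
The definite form *walisuu*: last vowel = /u/, a back vowel → -gu → *walisuugu*.

walisuugu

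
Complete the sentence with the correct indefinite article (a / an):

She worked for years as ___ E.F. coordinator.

an

The indefinite article is chosen by the initial *sound* of the following word, not its spelling.
The initialism *E.F.* is read letter by letter; the first letter, E, is pronounced /iː/, which begins with a vowel sound.
So the article is *an*: She worked for years as an E.F. coordinator.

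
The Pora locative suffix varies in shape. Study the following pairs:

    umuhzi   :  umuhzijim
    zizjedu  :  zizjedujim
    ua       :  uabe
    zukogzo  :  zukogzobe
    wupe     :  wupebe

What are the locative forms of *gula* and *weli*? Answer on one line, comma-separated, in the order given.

The suffix is conditioned by the last vowel: -jim when the last vowel of the stem is a high vowel (*umuhzi*, *zizjedu*); -be when the last vowel of the stem is a non-high vowel (*ua*, *zukogzo*, *wupe*).
*gula*: last vowel = /a/, a non-high vowel → -be → *gulabe*.
*weli*: last vowel = /i/, a high vowel → -jim → *welijim*.

gulabe, welijim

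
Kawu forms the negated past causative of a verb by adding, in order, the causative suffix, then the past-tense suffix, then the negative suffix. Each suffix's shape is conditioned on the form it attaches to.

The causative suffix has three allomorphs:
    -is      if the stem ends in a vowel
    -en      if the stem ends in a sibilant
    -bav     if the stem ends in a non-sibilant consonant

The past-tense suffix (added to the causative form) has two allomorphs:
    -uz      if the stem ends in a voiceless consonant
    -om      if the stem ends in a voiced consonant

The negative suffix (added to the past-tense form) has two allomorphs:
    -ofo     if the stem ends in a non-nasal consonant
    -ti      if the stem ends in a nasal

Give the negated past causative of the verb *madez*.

*madez*: final sound = /z/, a sibilant → -en → *madezen*.
The causative form *madezen*: final consonant = /n/, voiced → -om → *madezenom*.
The final consonant of the past-tense form *madezenom* is /m/, which is a nasal, so the negative suffix is -ti, giving *madezenomti*.

madezenomti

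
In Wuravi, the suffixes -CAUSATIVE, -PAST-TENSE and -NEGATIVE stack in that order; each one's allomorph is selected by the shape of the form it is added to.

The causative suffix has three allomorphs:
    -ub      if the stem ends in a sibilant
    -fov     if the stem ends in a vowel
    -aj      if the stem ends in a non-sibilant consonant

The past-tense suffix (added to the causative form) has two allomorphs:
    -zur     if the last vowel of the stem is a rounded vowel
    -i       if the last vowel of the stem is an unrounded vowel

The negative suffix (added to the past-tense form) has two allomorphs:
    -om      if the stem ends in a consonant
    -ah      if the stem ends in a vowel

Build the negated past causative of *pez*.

pezubzurom

*pez*: final sound = /z/, a sibilant → -ub → *pezub*.
The last vowel of the causative form *pezub* is /u/, which is a rounded vowel, so the past-tense suffix is -zur, giving *pezubzur*.
The past-tense form *pezubzur* — final sound /r/ (a consonant) → -om → *pezubzurom*.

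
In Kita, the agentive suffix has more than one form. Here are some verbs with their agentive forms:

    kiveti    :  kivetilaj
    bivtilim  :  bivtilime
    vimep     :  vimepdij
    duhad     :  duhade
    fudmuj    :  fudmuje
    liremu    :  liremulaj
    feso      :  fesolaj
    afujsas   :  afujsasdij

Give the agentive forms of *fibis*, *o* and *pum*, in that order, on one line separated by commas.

fibisdij, olaj, pume

The pattern is voicing of the final sound: -dij when the stem ends in a voiceless consonant (*vimep*, *afujsas*); -e when the stem ends in a voiced consonant (*bivtilim*, *duhad*, *fudmuj*); -laj when the stem ends in a vowel (*kiveti*, *liremu*, *feso*).
The final sound of *fibis* is /s/, which is a voiceless consonant, so the suffix is -dij, giving *fibisdij*.
*o*: final sound = /o/, a vowel → -laj → *olaj*.
*pum*: final sound = /m/, a voiced consonant → -e → *pume*.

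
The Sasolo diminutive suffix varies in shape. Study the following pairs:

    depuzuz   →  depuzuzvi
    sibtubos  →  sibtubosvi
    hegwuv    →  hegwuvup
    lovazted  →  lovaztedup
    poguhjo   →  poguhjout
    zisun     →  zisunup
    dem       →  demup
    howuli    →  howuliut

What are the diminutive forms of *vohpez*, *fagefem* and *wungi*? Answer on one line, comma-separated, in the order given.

Looking at the final sound of each stem: -vi when the stem ends in a sibilant (*depuzuz*, *sibtubos*); -up when the stem ends in a non-sibilant consonant (*hegwuv*, *lovazted*, *zisun*, *dem*); -ut when the stem ends in a vowel (*poguhjo*, *howuli*).
The final sound of *vohpez* is /z/, which is a sibilant, so the suffix is -vi, giving *vohpezvi*.
Since the final sound of *fagefem* is /m/ (a non-sibilant consonant), it takes -up, giving *fagefemup*.
*wungi* — final sound /i/ (a vowel) → -ut → *wungiut*.

vohpezvi, fagefemup, wungiut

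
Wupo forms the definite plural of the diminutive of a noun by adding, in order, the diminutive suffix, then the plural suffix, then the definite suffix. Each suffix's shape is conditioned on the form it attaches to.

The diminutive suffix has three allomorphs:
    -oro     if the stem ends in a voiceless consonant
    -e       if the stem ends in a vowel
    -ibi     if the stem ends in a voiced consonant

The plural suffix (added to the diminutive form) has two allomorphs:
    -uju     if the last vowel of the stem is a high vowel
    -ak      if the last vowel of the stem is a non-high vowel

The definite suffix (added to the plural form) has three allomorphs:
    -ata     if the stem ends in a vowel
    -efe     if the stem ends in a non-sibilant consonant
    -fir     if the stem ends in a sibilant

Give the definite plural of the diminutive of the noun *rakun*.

Since the final sound of *rakun* is /n/ (a voiced consonant), it takes -ibi, giving *rakunibi*.
The diminutive form *rakunibi* — last vowel /i/ (a high vowel) → -uju → *rakunibiuju*.
The final sound of the plural form *rakunibiuju* is /u/, which is a vowel, so the definite suffix is -ata, giving *rakunibiujuata*.

rakunibiujuata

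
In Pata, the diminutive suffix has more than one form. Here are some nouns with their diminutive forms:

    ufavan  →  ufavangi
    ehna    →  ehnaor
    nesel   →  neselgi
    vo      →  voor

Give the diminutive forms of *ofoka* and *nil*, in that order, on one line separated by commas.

ofokaor, nilgi

The alternation tracks the final sound of the stem — -gi when the stem ends in a consonant (*ufavan*, *nesel*); -or when the stem ends in a vowel (*ehna*, *vo*).
Since the final sound of *ofoka* is /a/ (a vowel), it takes -or, giving *ofokaor*.
Since the final sound of *nil* is /l/ (a consonant), it takes -gi, giving *nilgi*.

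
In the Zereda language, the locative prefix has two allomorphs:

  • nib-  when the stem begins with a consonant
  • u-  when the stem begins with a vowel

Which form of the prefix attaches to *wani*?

*wani*: first sound = /w/, a consonant → nib-.

nib-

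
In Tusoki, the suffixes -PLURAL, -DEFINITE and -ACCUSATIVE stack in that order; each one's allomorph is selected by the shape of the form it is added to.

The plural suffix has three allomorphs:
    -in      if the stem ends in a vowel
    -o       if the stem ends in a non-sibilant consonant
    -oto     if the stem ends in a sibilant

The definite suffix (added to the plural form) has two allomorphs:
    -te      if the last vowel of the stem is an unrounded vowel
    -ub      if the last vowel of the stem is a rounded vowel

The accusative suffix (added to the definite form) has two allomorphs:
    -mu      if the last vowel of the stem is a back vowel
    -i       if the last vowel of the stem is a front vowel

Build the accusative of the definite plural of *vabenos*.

vabenosotoubmu

*vabenos*: final sound = /s/, a sibilant → -oto → *vabenosoto*.
Since the last vowel of the plural form *vabenosoto* is /o/ (a rounded vowel), it takes -ub, giving *vabenosotoub*.
The definite form *vabenosotoub* — last vowel /u/ (a back vowel) → -mu → *vabenosotoubmu*.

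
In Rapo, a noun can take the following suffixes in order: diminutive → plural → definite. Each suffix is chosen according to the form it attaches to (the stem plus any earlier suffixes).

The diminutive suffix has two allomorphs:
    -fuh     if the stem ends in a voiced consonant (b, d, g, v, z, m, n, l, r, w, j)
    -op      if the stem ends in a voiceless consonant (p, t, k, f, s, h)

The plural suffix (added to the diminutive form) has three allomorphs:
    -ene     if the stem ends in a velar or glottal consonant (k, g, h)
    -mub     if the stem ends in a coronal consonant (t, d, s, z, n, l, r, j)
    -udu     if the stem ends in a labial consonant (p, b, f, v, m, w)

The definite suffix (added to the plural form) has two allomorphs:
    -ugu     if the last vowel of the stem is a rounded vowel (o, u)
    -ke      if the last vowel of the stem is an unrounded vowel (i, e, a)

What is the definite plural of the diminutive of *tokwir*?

tokwirfuheneke

*tokwir* — final consonant /r/ (voiced) → -fuh → *tokwirfuh*.
The final consonant of the diminutive form *tokwirfuh* is /h/, which is velar/glottal, so the plural suffix is -ene, giving *tokwirfuhene*.
The last vowel of the plural form *tokwirfuhene* is /e/, which is an unrounded vowel, so the definite suffix is -ke, giving *tokwirfuheneke*.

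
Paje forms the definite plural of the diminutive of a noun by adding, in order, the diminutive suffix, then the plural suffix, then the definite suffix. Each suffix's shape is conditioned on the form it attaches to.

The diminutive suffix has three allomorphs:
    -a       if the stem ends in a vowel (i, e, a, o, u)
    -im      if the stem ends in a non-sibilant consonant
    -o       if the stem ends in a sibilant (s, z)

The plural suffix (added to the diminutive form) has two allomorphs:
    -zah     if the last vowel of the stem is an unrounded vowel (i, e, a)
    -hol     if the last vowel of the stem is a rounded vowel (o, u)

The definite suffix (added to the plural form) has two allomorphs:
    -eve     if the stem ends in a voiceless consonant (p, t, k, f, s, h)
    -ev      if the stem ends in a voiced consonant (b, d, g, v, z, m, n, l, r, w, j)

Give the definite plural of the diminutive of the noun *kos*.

kosoholev

*kos* — final sound /s/ (a sibilant) → -o → *koso*.
Since the last vowel of the diminutive form *koso* is /o/ (a rounded vowel), it takes -hol, giving *kosohol*.
The plural form *kosohol*: final consonant = /l/, voiced → -ev → *kosoholev*.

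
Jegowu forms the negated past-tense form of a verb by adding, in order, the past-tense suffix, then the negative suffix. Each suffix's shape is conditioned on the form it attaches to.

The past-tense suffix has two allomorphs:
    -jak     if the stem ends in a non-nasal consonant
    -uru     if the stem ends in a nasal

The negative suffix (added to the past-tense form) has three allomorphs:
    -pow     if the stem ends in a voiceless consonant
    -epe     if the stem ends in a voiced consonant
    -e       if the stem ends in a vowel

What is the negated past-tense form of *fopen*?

The final consonant of *fopen* is /n/, which is a nasal, so the past-tense suffix is -uru, giving *fopenuru*.
The final sound of the past-tense form *fopenuru* is /u/, which is a vowel, so the negative suffix is -e, giving *fopenurue*.

fopenurue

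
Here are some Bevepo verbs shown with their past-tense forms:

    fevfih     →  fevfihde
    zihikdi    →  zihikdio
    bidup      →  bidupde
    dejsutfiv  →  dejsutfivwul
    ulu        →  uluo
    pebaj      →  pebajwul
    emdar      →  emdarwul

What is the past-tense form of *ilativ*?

The alternation tracks the final sound of the stem — -de when the stem ends in a voiceless consonant (*fevfih*, *bidup*); -wul when the stem ends in a voiced consonant (*dejsutfiv*, *pebaj*, *emdar*); -o when the stem ends in a vowel (*zihikdi*, *ulu*).
*ilativ* — final sound /v/ (a voiced consonant) → -wul → *ilativwul*.

ilativwul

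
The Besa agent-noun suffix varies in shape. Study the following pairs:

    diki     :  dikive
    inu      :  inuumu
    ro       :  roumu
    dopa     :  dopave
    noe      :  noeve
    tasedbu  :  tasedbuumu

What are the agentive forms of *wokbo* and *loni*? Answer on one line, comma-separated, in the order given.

wokboumu, lonive

The pattern is rounding harmony: -umu when the last vowel of the stem is a rounded vowel (*inu*, *ro*, *tasedbu*); -ve when the last vowel of the stem is an unrounded vowel (*diki*, *dopa*, *noe*).
*wokbo* — last vowel /o/ (a rounded vowel) → -umu → *wokboumu*.
*loni*: last vowel = /i/, an unrounded vowel → -ve → *lonive*.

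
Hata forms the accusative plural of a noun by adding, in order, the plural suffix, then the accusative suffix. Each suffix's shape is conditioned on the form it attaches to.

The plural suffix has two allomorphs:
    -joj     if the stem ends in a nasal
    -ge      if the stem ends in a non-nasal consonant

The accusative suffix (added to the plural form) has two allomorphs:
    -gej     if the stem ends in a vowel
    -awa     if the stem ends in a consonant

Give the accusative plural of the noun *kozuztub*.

kozuztubgegej

Since the final consonant of *kozuztub* is /b/ (non-nasal), it takes -ge, giving *kozuztubge*.
The plural form *kozuztubge* — final sound /e/ (a vowel) → -gej → *kozuztubgegej*.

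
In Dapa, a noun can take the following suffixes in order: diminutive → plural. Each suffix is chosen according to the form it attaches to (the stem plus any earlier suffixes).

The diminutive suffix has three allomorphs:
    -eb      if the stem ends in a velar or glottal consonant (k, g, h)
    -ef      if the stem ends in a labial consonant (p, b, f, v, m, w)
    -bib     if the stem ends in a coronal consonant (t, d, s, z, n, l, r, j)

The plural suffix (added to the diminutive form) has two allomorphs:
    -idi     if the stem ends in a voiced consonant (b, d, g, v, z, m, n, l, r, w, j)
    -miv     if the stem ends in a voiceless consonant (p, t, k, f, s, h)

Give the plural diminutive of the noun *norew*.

norewefmiv

Since the final consonant of *norew* is /w/ (labial), it takes -ef, giving *norewef*.
The diminutive form *norewef* — final consonant /f/ (voiceless) → -miv → *norewefmiv*.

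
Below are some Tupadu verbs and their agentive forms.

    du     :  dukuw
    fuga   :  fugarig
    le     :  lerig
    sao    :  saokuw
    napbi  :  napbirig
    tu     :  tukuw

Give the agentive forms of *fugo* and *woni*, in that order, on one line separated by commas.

fugokuw, wonirig

Looking at the last vowel of each stem: -kuw when the last vowel of the stem is a rounded vowel (*du*, *sao*, *tu*); -rig when the last vowel of the stem is an unrounded vowel (*fuga*, *le*, *napbi*).
The last vowel of *fugo* is /o/, which is a rounded vowel, so the suffix is -kuw, giving *fugokuw*.
*woni*: last vowel = /i/, an unrounded vowel → -rig → *wonirig*.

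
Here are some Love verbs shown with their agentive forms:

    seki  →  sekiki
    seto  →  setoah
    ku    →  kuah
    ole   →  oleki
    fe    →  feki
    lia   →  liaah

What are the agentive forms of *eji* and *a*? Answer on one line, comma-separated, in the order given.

ejiki, aah

The suffix is conditioned by the last vowel: -ki when the last vowel of the stem is a front vowel (*seki*, *ole*, *fe*); -ah when the last vowel of the stem is a back vowel (*seto*, *ku*, *lia*).
*eji*: last vowel = /i/, a front vowel → -ki → *ejiki*.
*a* — last vowel /a/ (a back vowel) → -ah → *aah*.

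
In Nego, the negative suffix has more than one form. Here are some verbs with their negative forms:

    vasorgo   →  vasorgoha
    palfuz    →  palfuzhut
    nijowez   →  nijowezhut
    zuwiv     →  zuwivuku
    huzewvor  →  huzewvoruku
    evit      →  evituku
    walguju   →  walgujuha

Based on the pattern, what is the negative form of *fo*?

The pattern is sibilance of the final sound: -hut when the stem ends in a sibilant (*palfuz*, *nijowez*); -uku when the stem ends in a non-sibilant consonant (*zuwiv*, *huzewvor*, *evit*); -ha when the stem ends in a vowel (*vasorgo*, *walguju*).
*fo*: final sound = /o/, a vowel → -ha → *foha*.

foha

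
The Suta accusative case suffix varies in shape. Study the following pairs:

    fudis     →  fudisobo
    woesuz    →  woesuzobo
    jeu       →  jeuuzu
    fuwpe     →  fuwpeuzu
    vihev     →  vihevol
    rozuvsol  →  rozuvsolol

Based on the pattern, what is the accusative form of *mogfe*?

mogfeuzu

Looking at the final sound of each stem: -obo when the stem ends in a sibilant (*fudis*, *woesuz*); -ol when the stem ends in a non-sibilant consonant (*vihev*, *rozuvsol*); -uzu when the stem ends in a vowel (*jeu*, *fuwpe*).
*mogfe*: final sound = /e/, a vowel → -uzu → *mogfeuzu*.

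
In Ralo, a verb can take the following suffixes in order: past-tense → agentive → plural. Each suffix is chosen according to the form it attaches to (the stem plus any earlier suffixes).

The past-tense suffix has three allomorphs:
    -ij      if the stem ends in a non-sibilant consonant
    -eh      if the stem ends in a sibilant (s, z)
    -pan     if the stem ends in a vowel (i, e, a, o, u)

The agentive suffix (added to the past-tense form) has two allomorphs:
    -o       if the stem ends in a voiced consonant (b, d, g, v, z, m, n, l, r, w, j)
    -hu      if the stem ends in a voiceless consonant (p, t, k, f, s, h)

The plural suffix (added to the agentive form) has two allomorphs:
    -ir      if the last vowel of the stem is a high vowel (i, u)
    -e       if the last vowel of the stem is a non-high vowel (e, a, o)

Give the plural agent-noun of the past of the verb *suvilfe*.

suvilfepanoe

*suvilfe* — final sound /e/ (a vowel) → -pan → *suvilfepan*.
The past-tense form *suvilfepan* — final consonant /n/ (voiced) → -o → *suvilfepano*.
Since the last vowel of the agentive form *suvilfepano* is /o/ (a non-high vowel), it takes -e, giving *suvilfepanoe*.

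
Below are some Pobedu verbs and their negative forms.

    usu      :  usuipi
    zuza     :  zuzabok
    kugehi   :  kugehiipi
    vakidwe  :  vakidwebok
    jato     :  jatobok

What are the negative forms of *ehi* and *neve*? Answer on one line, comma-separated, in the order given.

Looking at the last vowel of each stem: -ipi when the last vowel of the stem is a high vowel (*usu*, *kugehi*); -bok when the last vowel of the stem is a non-high vowel (*zuza*, *vakidwe*, *jato*).
*ehi*: last vowel = /i/, a high vowel → -ipi → *ehiipi*.
The last vowel of *neve* is /e/, which is a non-high vowel, so the suffix is -bok, giving *nevebok*.

ehiipi, nevebok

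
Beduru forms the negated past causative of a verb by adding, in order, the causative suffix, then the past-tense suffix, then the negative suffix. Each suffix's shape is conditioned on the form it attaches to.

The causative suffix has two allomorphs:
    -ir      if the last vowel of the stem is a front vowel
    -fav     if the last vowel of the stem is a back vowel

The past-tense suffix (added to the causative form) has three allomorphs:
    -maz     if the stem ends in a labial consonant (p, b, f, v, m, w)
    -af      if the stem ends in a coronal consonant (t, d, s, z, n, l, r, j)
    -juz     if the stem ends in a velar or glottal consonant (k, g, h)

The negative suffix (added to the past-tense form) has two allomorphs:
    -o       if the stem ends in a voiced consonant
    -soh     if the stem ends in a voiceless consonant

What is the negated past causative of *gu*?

Since the last vowel of *gu* is /u/ (a back vowel), it takes -fav, giving *gufav*.
The final consonant of the causative form *gufav* is /v/, which is labial, so the past-tense suffix is -maz, giving *gufavmaz*.
The final consonant of the past-tense form *gufavmaz* is /z/, which is voiced, so the negative suffix is -o, giving *gufavmazo*.

gufavmazo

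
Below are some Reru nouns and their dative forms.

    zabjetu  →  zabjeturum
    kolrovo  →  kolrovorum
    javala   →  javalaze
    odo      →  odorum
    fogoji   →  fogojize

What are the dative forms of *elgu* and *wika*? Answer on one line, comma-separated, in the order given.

The alternation tracks the last vowel of the stem — -rum when the last vowel of the stem is a rounded vowel (*zabjetu*, *kolrovo*, *odo*); -ze when the last vowel of the stem is an unrounded vowel (*javala*, *fogoji*).
*elgu*: last vowel = /u/, a rounded vowel → -rum → *elgurum*.
*wika* — last vowel /a/ (an unrounded vowel) → -ze → *wikaze*.

elgurum, wikaze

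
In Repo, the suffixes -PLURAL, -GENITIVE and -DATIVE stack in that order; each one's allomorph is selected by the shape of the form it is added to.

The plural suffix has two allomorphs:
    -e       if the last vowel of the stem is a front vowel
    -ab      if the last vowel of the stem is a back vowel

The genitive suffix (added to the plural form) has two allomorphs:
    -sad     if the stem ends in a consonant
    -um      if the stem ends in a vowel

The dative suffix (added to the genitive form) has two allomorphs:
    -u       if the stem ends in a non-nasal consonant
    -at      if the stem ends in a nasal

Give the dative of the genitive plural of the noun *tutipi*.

tutipieumat

*tutipi*: last vowel = /i/, a front vowel → -e → *tutipie*.
The plural form *tutipie*: final sound = /e/, a vowel → -um → *tutipieum*.
Since the final consonant of the genitive form *tutipieum* is /m/ (a nasal), it takes -at, giving *tutipieumat*.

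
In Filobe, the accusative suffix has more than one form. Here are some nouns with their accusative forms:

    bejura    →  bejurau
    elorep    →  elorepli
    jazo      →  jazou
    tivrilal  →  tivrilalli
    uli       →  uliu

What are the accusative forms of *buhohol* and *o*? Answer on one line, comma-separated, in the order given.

buhoholli, ou

The pattern is consonant vs. vowel: -li when the stem ends in a consonant (*elorep*, *tivrilal*); -u when the stem ends in a vowel (*bejura*, *jazo*, *uli*).
*buhohol* — final sound /l/ (a consonant) → -li → *buhoholli*.
The final sound of *o* is /o/, which is a vowel, so the suffix is -u, giving *ou*.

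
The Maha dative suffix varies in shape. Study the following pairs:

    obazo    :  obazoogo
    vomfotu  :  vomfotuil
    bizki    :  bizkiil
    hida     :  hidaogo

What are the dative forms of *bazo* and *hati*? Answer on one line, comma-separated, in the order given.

The suffix is conditioned by the last vowel: -il when the last vowel of the stem is a high vowel (*vomfotu*, *bizki*); -ogo when the last vowel of the stem is a non-high vowel (*obazo*, *hida*).
*bazo*: last vowel = /o/, a non-high vowel → -ogo → *bazoogo*.
*hati*: last vowel = /i/, a high vowel → -il → *hatiil*.

bazoogo, hatiil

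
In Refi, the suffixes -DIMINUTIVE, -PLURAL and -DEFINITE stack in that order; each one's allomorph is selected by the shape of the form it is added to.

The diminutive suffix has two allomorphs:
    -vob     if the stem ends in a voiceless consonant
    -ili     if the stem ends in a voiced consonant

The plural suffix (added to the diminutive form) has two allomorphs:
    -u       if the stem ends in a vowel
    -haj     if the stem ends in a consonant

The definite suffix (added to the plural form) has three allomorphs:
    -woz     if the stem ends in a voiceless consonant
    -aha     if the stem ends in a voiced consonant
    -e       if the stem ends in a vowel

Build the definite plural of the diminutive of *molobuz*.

The final consonant of *molobuz* is /z/, which is voiced, so the diminutive suffix is -ili, giving *molobuzili*.
Since the final sound of the diminutive form *molobuzili* is /i/ (a vowel), it takes -u, giving *molobuziliu*.
Since the final sound of the plural form *molobuziliu* is /u/ (a vowel), it takes -e, giving *molobuziliue*.

molobuziliue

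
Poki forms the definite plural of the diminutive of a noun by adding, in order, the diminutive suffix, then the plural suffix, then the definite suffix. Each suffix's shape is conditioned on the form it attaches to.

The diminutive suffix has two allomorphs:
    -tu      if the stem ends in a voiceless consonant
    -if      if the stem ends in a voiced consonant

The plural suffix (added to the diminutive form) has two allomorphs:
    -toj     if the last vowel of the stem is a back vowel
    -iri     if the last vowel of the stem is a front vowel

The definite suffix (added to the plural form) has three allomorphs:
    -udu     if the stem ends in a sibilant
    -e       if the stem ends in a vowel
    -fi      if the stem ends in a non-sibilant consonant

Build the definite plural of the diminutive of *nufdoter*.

The final consonant of *nufdoter* is /r/, which is voiced, so the diminutive suffix is -if, giving *nufdoterif*.
The diminutive form *nufdoterif* — last vowel /i/ (a front vowel) → -iri → *nufdoterifiri*.
The plural form *nufdoterifiri*: final sound = /i/, a vowel → -e → *nufdoterifirie*.

nufdoterifirie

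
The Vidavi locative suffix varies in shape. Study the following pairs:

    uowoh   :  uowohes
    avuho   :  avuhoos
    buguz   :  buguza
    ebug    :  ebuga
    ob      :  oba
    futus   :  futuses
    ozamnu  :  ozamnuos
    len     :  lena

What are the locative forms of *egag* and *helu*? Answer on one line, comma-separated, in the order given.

egaga, heluos

Looking at the final sound of each stem: -es when the stem ends in a voiceless consonant (*uowoh*, *futus*); -a when the stem ends in a voiced consonant (*buguz*, *ebug*, *ob*, *len*); -os when the stem ends in a vowel (*avuho*, *ozamnu*).
*egag* — final sound /g/ (a voiced consonant) → -a → *egaga*.
The final sound of *helu* is /u/, which is a vowel, so the suffix is -os, giving *heluos*.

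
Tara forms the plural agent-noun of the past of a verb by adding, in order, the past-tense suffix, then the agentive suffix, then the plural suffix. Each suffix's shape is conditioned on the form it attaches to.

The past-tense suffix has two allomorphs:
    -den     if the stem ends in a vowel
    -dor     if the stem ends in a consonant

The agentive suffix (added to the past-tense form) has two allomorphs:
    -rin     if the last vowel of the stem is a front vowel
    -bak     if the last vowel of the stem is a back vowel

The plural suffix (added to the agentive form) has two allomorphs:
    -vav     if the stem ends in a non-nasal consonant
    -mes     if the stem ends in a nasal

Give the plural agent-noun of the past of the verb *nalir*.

nalirdorbakvav

Since the final sound of *nalir* is /r/ (a consonant), it takes -dor, giving *nalirdor*.
Since the last vowel of the past-tense form *nalirdor* is /o/ (a back vowel), it takes -bak, giving *nalirdorbak*.
The agentive form *nalirdorbak*: final consonant = /k/, non-nasal → -vav → *nalirdorbakvav*.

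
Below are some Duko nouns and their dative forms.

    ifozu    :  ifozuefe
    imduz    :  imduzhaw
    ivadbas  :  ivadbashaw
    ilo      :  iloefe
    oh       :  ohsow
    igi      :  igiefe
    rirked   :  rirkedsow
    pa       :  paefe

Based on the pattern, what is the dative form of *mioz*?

miozhaw

The pattern is sibilance of the final sound: -haw when the stem ends in a sibilant (*imduz*, *ivadbas*); -sow when the stem ends in a non-sibilant consonant (*oh*, *rirked*); -efe when the stem ends in a vowel (*ifozu*, *ilo*, *igi*, *pa*).
*mioz* — final sound /z/ (a sibilant) → -haw → *miozhaw*.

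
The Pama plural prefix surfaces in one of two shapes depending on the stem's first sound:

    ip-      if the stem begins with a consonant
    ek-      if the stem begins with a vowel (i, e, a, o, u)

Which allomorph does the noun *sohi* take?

ip-

The first sound of *sohi* is /s/, which is a consonant, so the prefix is ip-.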